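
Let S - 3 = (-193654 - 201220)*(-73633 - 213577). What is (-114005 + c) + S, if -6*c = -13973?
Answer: 680469899201/6 ≈ 1.1341e+11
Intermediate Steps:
c = 13973/6 (c = -⅙*(-13973) = 13973/6 ≈ 2328.8)
S = 113411761543 (S = 3 + (-193654 - 201220)*(-73633 - 213577) = 3 - 394874*(-287210) = 3 + 113411761540 = 113411761543)
(-114005 + c) + S = (-114005 + 13973/6) + 113411761543 = -670057/6 + 113411761543 = 680469899201/6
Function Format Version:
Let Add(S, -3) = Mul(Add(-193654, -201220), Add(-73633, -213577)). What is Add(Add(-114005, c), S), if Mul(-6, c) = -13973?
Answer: Rational(680469899201, 6) ≈ 1.1341e+11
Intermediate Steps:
c = Rational(13973, 6) (c = Mul(Rational(-1, 6), -13973) = Rational(13973, 6) ≈ 2328.8)
S = 113411761543 (S = Add(3, Mul(Add(-193654, -201220), Add(-73633, -213577))) = Add(3, Mul(-394874, -287210)) = Add(3, 113411761540) = 113411761543)
Add(Add(-114005, c), S) = Add(Add(-114005, Rational(13973, 6)), 113411761543) = Add(Rational(-670057, 6), 113411761543) = Rational(680469899201, 6)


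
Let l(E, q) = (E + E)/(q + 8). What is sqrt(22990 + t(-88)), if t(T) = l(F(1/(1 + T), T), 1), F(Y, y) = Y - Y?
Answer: 11*sqrt(190) ≈ 151.62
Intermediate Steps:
F(Y, y) = 0
l(E, q) = 2*E/(8 + q) (l(E, q) = (2*E)/(8 + q) = 2*E/(8 + q))
t(T) = 0 (t(T) = 2*0/(8 + 1) = 2*0/9 = 2*0*(1/9) = 0)
sqrt(22990 + t(-88)) = sqrt(22990 + 0) = sqrt(22990) = 11*sqrt(190)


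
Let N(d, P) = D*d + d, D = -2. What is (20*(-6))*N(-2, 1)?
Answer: -240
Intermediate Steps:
N(d, P) = -d (N(d, P) = -2*d + d = -d)
(20*(-6))*N(-2, 1) = (20*(-6))*(-1*(-2)) = -120*2 = -240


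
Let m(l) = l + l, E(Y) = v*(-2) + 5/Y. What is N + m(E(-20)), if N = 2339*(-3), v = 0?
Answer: -14035/2 ≈ -7017.5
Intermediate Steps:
E(Y) = 5/Y (E(Y) = 0*(-2) + 5/Y = 0 + 5/Y = 5/Y)
N = -7017
m(l) = 2*l
N + m(E(-20)) = -7017 + 2*(5/(-20)) = -7017 + 2*(5*(-1/20)) = -7017 + 2*(-¼) = -7017 - ½ = -14035/2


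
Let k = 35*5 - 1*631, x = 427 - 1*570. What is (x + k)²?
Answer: 358801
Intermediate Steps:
x = -143 (x = 427 - 570 = -143)
k = -456 (k = 175 - 631 = -456)
(x + k)² = (-143 - 456)² = (-599)² = 358801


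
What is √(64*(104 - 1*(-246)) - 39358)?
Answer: I*√16958 ≈ 130.22*I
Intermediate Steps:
√(64*(104 - 1*(-246)) - 39358) = √(64*(104 + 246) - 39358) = √(64*350 - 39358) = √(22400 - 39358) = √(-16958) = I*√16958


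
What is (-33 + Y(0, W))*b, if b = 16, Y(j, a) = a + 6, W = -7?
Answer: -544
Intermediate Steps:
Y(j, a) = 6 + a
(-33 + Y(0, W))*b = (-33 + (6 - 7))*16 = (-33 - 1)*16 = -34*16 = -544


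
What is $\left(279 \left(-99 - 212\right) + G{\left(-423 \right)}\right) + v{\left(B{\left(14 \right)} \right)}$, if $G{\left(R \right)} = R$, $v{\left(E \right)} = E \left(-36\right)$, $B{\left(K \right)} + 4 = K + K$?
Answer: $-88056$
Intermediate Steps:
$B{\left(K \right)} = -4 + 2 K$ ($B{\left(K \right)} = -4 + \left(K + K\right) = -4 + 2 K$)
$v{\left(E \right)} = - 36 E$
$\left(279 \left(-99 - 212\right) + G{\left(-423 \right)}\right) + v{\left(B{\left(14 \right)} \right)} = \left(279 \left(-99 - 212\right) - 423\right) - 36 \left(-4 + 2 \cdot 14\right) = \left(279 \left(-311\right) - 423\right) - 36 \left(-4 + 28\right) = \left(-86769 - 423\right) - 864 = -87192 - 864 = -88056$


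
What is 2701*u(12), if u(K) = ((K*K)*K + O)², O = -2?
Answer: 8046484276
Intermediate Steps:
u(K) = (-2 + K³)² (u(K) = ((K*K)*K - 2)² = (K²*K - 2)² = (K³ - 2)² = (-2 + K³)²)
2701*u(12) = 2701*(-2 + 12³)² = 2701*(-2 + 1728)² = 2701*1726² = 2701*2979076 = 8046484276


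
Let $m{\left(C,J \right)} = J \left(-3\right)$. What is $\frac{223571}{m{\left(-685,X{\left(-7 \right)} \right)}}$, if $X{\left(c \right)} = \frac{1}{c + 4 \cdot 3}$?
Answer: $- \frac{1117855}{3} \approx -3.7262 \cdot 10^{5}$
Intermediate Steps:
$X{\left(c \right)} = \frac{1}{12 + c}$ ($X{\left(c \right)} = \frac{1}{c + 12} = \frac{1}{12 + c}$)
$m{\left(C,J \right)} = - 3 J$
$\frac{223571}{m{\left(-685,X{\left(-7 \right)} \right)}} = \frac{223571}{\left(-3\right) \frac{1}{12 - 7}} = \frac{223571}{\left(-3\right) \frac{1}{5}} = \frac{223571}{- \frac{3}{5}} = 223571 \left(- \frac{5}{3}\right) = - \frac{1117855}{3}$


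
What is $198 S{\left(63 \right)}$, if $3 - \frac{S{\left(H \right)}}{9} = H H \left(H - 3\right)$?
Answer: $-424360134$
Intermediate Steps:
$S{\left(H \right)} = 27 - 9 H^{2} \left(-3 + H\right)$ ($S{\left(H \right)} = 27 - 9 H H \left(H - 3\right) = 27 - 9 H^{2} \left(-3 + H\right)$)
$198 S{\left(63 \right)} = 198 \left(27 - 9 \cdot 63^{3} + 27 \cdot 63^{2}\right) = 198 \left(27 - 2250423 + 27 \cdot 3969\right) = 198 \left(27 - 2250423 + 107163\right) = 198 \left(-2143233\right) = -424360134$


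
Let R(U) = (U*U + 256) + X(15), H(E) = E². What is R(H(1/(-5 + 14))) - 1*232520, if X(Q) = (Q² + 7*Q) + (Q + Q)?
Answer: -1521522143/6561 ≈ -2.3190e+5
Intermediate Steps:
X(Q) = Q² + 9*Q (X(Q) = (Q² + 7*Q) + 2*Q = Q² + 9*Q)
R(U) = 616 + U² (R(U) = (U*U + 256) + 15*(9 + 15) = (U² + 256) + 15*24 = (256 + U²) + 360 = 616 + U²)
R(H(1/(-5 + 14))) - 1*232520 = (616 + ((1/(-5 + 14))²)²) - 1*232520 = (616 + ((1/9)²)²) - 232520 = (616 + ((⅑)²)²) - 232520 = (616 + (1/81)²) - 232520 = (616 + 1/6561) - 232520 = 4041577/6561 - 232520 = -1521522143/6561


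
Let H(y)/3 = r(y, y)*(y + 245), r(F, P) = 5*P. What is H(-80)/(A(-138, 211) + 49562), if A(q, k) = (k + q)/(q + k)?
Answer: -22000/5507 ≈ -3.9949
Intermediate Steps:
H(y) = 15*y*(245 + y) (H(y) = 3*((5*y)*(y + 245)) = 3*((5*y)*(245 + y)) = 3*(5*y*(245 + y)) = 15*y*(245 + y))
A(q, k) = 1 (A(q, k) = (k + q)/(k + q) = 1)
H(-80)/(A(-138, 211) + 49562) = (15*(-80)*(245 - 80))/(1 + 49562) = (15*(-80)*165)/49563 = -198000*1/49563 = -22000/5507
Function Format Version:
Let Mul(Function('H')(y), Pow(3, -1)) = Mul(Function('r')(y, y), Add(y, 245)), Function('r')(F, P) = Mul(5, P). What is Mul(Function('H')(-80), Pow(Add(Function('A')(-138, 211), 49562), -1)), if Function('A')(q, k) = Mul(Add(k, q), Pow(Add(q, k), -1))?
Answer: Rational(-22000, 5507) ≈ -3.9949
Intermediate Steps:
Function('H')(y) = Mul(15, y, Add(245, y)) (Function('H')(y) = Mul(3, Mul(Mul(5, y), Add(y, 245))) = Mul(3, Mul(Mul(5, y), Add(245, y))) = Mul(3, Mul(5, y, Add(245, y))) = Mul(15, y, Add(245, y)))
Function('A')(q, k) = 1 (Function('A')(q, k) = Mul(Add(k, q), Pow(Add(k, q), -1)) = 1)
Mul(Function('H')(-80), Pow(Add(Function('A')(-138, 211), 49562), -1)) = Mul(Mul(15, -80, Add(245, -80)), Pow(Add(1, 49562), -1)) = Mul(Mul(15, -80, 165), Pow(49563, -1)) = Mul(-198000, Rational(1, 49563)) = Rational(-22000, 5507)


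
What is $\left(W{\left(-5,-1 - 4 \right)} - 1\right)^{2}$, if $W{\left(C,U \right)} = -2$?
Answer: $9$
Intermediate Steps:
$\left(W{\left(-5,-1 - 4 \right)} - 1\right)^{2} = \left(-2 - 1\right)^{2} = \left(-3\right)^{2} = 9$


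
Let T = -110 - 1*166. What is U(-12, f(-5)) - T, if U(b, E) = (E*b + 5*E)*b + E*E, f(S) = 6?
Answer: 816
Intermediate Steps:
T = -276 (T = -110 - 166 = -276)
U(b, E) = E² + b*(5*E + E*b) (U(b, E) = (5*E + E*b)*b + E² = b*(5*E + E*b) + E² = E² + b*(5*E + E*b))
U(-12, f(-5)) - T = 6*(6 + (-12)² + 5*(-12)) - 1*(-276) = 6*(6 + 144 - 60) + 276 = 6*90 + 276 = 540 + 276 = 816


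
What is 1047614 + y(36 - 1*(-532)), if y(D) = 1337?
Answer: 1048951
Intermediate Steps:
1047614 + y(36 - 1*(-532)) = 1047614 + 1337 = 1048951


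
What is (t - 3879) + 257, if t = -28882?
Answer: -32504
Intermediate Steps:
(t - 3879) + 257 = (-28882 - 3879) + 257 = -32761 + 257 = -32504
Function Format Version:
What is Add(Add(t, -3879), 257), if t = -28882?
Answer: -32504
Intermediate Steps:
Add(Add(t, -3879), 257) = Add(Add(-28882, -3879), 257) = Add(-32761, 257) = -32504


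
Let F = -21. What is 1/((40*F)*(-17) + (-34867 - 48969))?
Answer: -1/69556 ≈ -1.4377e-5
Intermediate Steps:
1/((40*F)*(-17) + (-34867 - 48969)) = 1/((40*(-21))*(-17) + (-34867 - 48969)) = 1/(-840*(-17) - 83836) = 1/(14280 - 83836) = 1/(-69556) = -1/69556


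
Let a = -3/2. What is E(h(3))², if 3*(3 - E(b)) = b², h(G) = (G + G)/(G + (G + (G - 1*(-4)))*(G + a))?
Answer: 6400/729 ≈ 8.7791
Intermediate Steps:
a = -3/2 (a = -3*½ = -3/2 ≈ -1.5000)
h(G) = 2*G/(G + (4 + 2*G)*(-3/2 + G)) (h(G) = (G + G)/(G + (G + (G - 1*(-4)))*(G - 3/2)) = (2*G)/(G + (G + (G + 4))*(-3/2 + G)) = (2*G)/(G + (G + (4 + G))*(-3/2 + G)) = (2*G)/(G + (4 + 2*G)*(-3/2 + G)) = 2*G/(G + (4 + 2*G)*(-3/2 + G)))
E(b) = 3 - b²/3
E(h(3))² = (3 - 9/(-3 + 3 + 3²)²/3)² = (3 - 9/(-3 + 3 + 9)²/3)² = (3 - (3/9)²/3)² = (3 - (3*(⅑))²/3)² = (3 - (⅓)²/3)² = (3 - ⅓*⅑)² = (3 - 1/27)² = (80/27)² = 6400/729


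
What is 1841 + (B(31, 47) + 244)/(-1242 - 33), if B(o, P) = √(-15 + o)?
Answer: 2347027/1275 ≈ 1840.8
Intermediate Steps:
1841 + (B(31, 47) + 244)/(-1242 - 33) = 1841 + (√(-15 + 31) + 244)/(-1242 - 33) = 1841 + (√16 + 244)/(-1275) = 1841 + (4 + 244)*(-1/1275) = 1841 + 248*(-1/1275) = 1841 - 248/1275 = 2347027/1275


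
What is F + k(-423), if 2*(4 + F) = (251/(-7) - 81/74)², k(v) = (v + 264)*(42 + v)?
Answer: 32873830481/536648 ≈ 61258.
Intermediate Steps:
k(v) = (42 + v)*(264 + v) (k(v) = (264 + v)*(42 + v) = (42 + v)*(264 + v))
F = 364231289/536648 (F = -4 + (251/(-7) - 81/74)²/2 = -4 + (251*(-⅐) - 81*1/74)²/2 = -4 + (-251/7 - 81/74)²/2 = -4 + (-19141/518)²/2 = -4 + (½)*(366377881/268324) = -4 + 366377881/536648 = 364231289/536648 ≈ 678.72)
F + k(-423) = 364231289/536648 + (11088 + (-423)² + 306*(-423)) = 364231289/536648 + (11088 + 178929 - 129438) = 364231289/536648 + 60579 = 32873830481/536648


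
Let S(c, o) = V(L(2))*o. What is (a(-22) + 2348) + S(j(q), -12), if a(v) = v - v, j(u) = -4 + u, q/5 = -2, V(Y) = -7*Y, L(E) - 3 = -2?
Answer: 2432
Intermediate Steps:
L(E) = 1 (L(E) = 3 - 2 = 1)
q = -10 (q = 5*(-2) = -10)
S(c, o) = -7*o (S(c, o) = (-7*1)*o = -7*o)
a(v) = 0
(a(-22) + 2348) + S(j(q), -12) = (0 + 2348) - 7*(-12) = 2348 + 84 = 2432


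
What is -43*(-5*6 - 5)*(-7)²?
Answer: 73745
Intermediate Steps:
-43*(-5*6 - 5)*(-7)² = -43*(-30 - 5)*49 = -43*(-35)*49 = 1505*49 = 73745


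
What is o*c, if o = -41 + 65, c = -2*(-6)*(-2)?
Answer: -576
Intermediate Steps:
c = -24 (c = 12*(-2) = -24)
o = 24
o*c = 24*(-24) = -576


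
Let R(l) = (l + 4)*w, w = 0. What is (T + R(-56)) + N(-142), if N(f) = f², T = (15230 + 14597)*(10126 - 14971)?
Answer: -144491651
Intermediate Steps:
T = -144511815 (T = 29827*(-4845) = -144511815)
R(l) = 0 (R(l) = (l + 4)*0 = (4 + l)*0 = 0)
(T + R(-56)) + N(-142) = (-144511815 + 0) + (-142)² = -144511815 + 20164 = -144491651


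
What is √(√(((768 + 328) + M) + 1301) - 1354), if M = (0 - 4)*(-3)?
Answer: √(-1354 + √2409) ≈ 36.124*I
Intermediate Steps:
M = 12 (M = -4*(-3) = 12)
√(√(((768 + 328) + M) + 1301) - 1354) = √(√(((768 + 328) + 12) + 1301) - 1354) = √(√((1096 + 12) + 1301) - 1354) = √(√(1108 + 1301) - 1354) = √(√2409 - 1354) = √(-1354 + √2409)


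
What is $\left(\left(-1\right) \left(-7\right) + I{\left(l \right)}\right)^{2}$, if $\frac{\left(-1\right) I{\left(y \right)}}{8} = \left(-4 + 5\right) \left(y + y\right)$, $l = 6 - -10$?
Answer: $62001$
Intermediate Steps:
$l = 16$ ($l = 6 + 10 = 16$)
$I{\left(y \right)} = - 16 y$ ($I{\left(y \right)} = - 8 \left(-4 + 5\right) \left(y + y\right) = - 8 \cdot 1 \cdot 2 y = - 8 \cdot 2 y = - 16 y$)
$\left(\left(-1\right) \left(-7\right) + I{\left(l \right)}\right)^{2} = \left(\left(-1\right) \left(-7\right) - 256\right)^{2} = \left(7 - 256\right)^{2} = \left(-249\right)^{2} = 62001$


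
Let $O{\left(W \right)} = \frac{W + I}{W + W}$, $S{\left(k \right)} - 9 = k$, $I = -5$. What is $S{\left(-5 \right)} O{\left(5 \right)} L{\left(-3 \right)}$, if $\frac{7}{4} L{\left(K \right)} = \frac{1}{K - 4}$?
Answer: $0$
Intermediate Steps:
$S{\left(k \right)} = 9 + k$
$L{\left(K \right)} = \frac{4}{7 \left(-4 + K\right)}$ ($L{\left(K \right)} = \frac{4}{7 \left(K - 4\right)} = \frac{4}{7 \left(-4 + K\right)}$)
$O{\left(W \right)} = \frac{-5 + W}{2 W}$ ($O{\left(W \right)} = \frac{W - 5}{W + W} = \frac{-5 + W}{2 W}$)
$S{\left(-5 \right)} O{\left(5 \right)} L{\left(-3 \right)} = \left(9 - 5\right) \frac{-5 + 5}{2 \cdot 5} \frac{4}{7 \left(-4 - 3\right)} = 4 \cdot \frac{1}{2} \cdot \frac{1}{5} \cdot 0 \frac{4}{7 \left(-7\right)} = 4 \cdot 0 \cdot \frac{4}{7} \left(- \frac{1}{7}\right) = 0 \left(- \frac{4}{49}\right) = 0$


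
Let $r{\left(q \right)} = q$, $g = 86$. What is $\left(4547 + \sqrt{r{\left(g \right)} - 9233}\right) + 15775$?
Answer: $20322 + i \sqrt{9147} \approx 20322.0 + 95.64 i$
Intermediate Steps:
$\left(4547 + \sqrt{r{\left(g \right)} - 9233}\right) + 15775 = \left(4547 + \sqrt{86 - 9233}\right) + 15775 = \left(4547 + \sqrt{-9147}\right) + 15775 = \left(4547 + i \sqrt{9147}\right) + 15775 = 20322 + i \sqrt{9147}$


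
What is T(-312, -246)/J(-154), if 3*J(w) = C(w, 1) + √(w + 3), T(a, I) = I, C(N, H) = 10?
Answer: -7380/251 + 738*I*√151/251 ≈ -29.402 + 36.13*I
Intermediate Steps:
J(w) = 10/3 + √(3 + w)/3 (J(w) = (10 + √(w + 3))/3 = (10 + √(3 + w))/3 = 10/3 + √(3 + w)/3)
T(-312, -246)/J(-154) = -246/(10/3 + √(3 - 154)/3) = -246/(10/3 + √(-151)/3) = -246/(10/3 + (I*√151)/3) = -246/(10/3 + I*√151/3)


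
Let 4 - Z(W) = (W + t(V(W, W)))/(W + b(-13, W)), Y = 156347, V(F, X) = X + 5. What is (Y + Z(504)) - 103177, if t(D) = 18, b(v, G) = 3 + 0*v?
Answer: 8986232/169 ≈ 53173.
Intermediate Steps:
V(F, X) = 5 + X
b(v, G) = 3 (b(v, G) = 3 + 0 = 3)
Z(W) = 4 - (18 + W)/(3 + W) (Z(W) = 4 - (W + 18)/(W + 3) = 4 - (18 + W)/(3 + W))
(Y + Z(504)) - 103177 = (156347 + 3*(-2 + 504)/(3 + 504)) - 103177 = (156347 + 3*502/507) - 103177 = (156347 + 3*(1/507)*502) - 103177 = (156347 + 502/169) - 103177 = 26423145/169 - 103177 = 8986232/169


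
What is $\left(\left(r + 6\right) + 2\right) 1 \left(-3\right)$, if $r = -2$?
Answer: $-18$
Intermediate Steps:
$\left(\left(r + 6\right) + 2\right) 1 \left(-3\right) = \left(\left(-2 + 6\right) + 2\right) 1 \left(-3\right) = \left(4 + 2\right) \left(-3\right) = 6 \left(-3\right) = -18$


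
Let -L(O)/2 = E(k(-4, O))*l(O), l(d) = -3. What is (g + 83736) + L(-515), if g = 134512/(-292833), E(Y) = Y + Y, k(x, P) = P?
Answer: 22710821636/292833 ≈ 77556.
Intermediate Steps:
E(Y) = 2*Y
g = -134512/292833 (g = 134512*(-1/292833) = -134512/292833 ≈ -0.45935)
L(O) = 12*O (L(O) = -2*2*O*(-3) = -(-12)*O = 12*O)
(g + 83736) + L(-515) = (-134512/292833 + 83736) + 12*(-515) = 24520529576/292833 - 6180 = 22710821636/292833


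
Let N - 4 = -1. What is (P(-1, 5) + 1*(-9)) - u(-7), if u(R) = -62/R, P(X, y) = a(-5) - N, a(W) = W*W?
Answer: 29/7 ≈ 4.1429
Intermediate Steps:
N = 3 (N = 4 - 1 = 3)
a(W) = W²
P(X, y) = 22 (P(X, y) = (-5)² - 1*3 = 25 - 3 = 22)
(P(-1, 5) + 1*(-9)) - u(-7) = (22 + 1*(-9)) - (-62)/(-7) = (22 - 9) - (-62)*(-1)/7 = 13 - 1*62/7 = 13 - 62/7 = 29/7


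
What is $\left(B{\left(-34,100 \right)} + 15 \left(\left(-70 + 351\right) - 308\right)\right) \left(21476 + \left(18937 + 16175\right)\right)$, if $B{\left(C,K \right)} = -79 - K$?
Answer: $-33047392$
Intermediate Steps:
$\left(B{\left(-34,100 \right)} + 15 \left(\left(-70 + 351\right) - 308\right)\right) \left(21476 + \left(18937 + 16175\right)\right) = \left(\left(-79 - 100\right) + 15 \left(\left(-70 + 351\right) - 308\right)\right) \left(21476 + \left(18937 + 16175\right)\right) = \left(\left(-79 - 100\right) + 15 \left(281 - 308\right)\right) \left(21476 + 35112\right) = \left(-179 + 15 \left(-27\right)\right) 56588 = \left(-179 - 405\right) 56588 = \left(-584\right) 56588 = -33047392$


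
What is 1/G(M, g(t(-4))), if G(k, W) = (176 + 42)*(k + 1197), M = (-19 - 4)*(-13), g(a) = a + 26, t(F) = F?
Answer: 1/326128 ≈ 3.0663e-6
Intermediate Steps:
g(a) = 26 + a
M = 299 (M = -23*(-13) = 299)
G(k, W) = 260946 + 218*k (G(k, W) = 218*(1197 + k) = 260946 + 218*k)
1/G(M, g(t(-4))) = 1/(260946 + 218*299) = 1/(260946 + 65182) = 1/326128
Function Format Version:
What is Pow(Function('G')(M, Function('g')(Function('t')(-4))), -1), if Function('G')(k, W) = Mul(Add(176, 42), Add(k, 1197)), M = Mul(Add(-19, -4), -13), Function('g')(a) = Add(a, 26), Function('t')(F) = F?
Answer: Rational(1, 326128) ≈ 3.0663e-6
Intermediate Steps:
Function('g')(a) = Add(26, a)
M = 299 (M = Mul(-23, -13) = 299)
Function('G')(k, W) = Add(260946, Mul(218, k)) (Function('G')(k, W) = Mul(218, Add(1197, k)) = Add(260946, Mul(218, k)))
Pow(Function('G')(M, Function('g')(Function('t')(-4))), -1) = Pow(Add(260946, Mul(218, 299)), -1) = Pow(Add(260946, 65182), -1) = Pow(326128, -1) = Rational(1, 326128)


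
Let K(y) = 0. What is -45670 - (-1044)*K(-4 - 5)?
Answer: -45670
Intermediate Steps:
-45670 - (-1044)*K(-4 - 5) = -45670 - (-1044)*0 = -45670 - 1*0 = -45670 + 0 = -45670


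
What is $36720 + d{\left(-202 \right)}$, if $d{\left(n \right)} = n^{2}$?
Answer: $77524$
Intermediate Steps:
$36720 + d{\left(-202 \right)} = 36720 + \left(-202\right)^{2} = 36720 + 40804 = 77524$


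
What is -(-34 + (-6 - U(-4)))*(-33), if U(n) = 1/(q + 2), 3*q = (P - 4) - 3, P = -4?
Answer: -6501/5 ≈ -1300.2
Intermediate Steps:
q = -11/3 (q = ((-4 - 4) - 3)/3 = (-8 - 3)/3 = (1/3)*(-11) = -11/3 ≈ -3.6667)
U(n) = -3/5 (U(n) = 1/(-11/3 + 2) = 1/(-5/3) = -3/5)
-(-34 + (-6 - U(-4)))*(-33) = -(-34 + (-6 - 1*(-3/5)))*(-33) = -(-34 + (-6 + 3/5))*(-33) = -(-34 - 27/5)*(-33) = -(-197)*(-33)/5 = -1*6501/5 = -6501/5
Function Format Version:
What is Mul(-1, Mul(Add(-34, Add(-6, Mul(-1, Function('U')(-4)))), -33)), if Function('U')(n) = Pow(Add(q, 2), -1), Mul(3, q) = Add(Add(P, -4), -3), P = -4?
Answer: Rational(-6501, 5) ≈ -1300.2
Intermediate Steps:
q = Rational(-11, 3) (q = Mul(Rational(1, 3), Add(Add(-4, -4), -3)) = Mul(Rational(1, 3), Add(-8, -3)) = Mul(Rational(1, 3), -11) = Rational(-11, 3) ≈ -3.6667)
Function('U')(n) = Rational(-3, 5) (Function('U')(n) = Pow(Add(Rational(-11, 3), 2), -1) = Pow(Rational(-5, 3), -1) = Rational(-3, 5))
Mul(-1, Mul(Add(-34, Add(-6, Mul(-1, Function('U')(-4)))), -33)) = Mul(-1, Mul(Add(-34, Add(-6, Mul(-1, Rational(-3, 5)))), -33)) = Mul(-1, Mul(Add(-34, Add(-6, Rational(3, 5))), -33)) = Mul(-1, Mul(Add(-34, Rational(-27, 5)), -33)) = Mul(-1, Mul(Rational(-197, 5), -33)) = Mul(-1, Rational(6501, 5)) = Rational(-6501, 5)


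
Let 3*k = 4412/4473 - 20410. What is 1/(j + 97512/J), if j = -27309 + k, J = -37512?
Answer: -6991299/238505397068 ≈ -2.9313e-5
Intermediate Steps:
k = -91289518/13419 (k = (4412/4473 - 20410)/3 = (⅓)*(-91289518/4473) = -91289518/13419 ≈ -6803.0)
j = -457748989/13419 (j = -27309 - 91289518/13419 = -457748989/13419 ≈ -34112.)
1/(j + 97512/J) = 1/(-457748989/13419 + 97512/(-37512)) = 1/(-457748989/13419 + 97512*(-1/37512)) = 1/(-457748989/13419 - 4063/1563) = 1/(-238505397068/6991299) = -6991299/238505397068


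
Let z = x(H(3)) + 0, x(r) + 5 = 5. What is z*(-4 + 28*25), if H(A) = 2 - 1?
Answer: 0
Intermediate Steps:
H(A) = 1
x(r) = 0 (x(r) = -5 + 5 = 0)
z = 0 (z = 0 + 0 = 0)
z*(-4 + 28*25) = 0*(-4 + 28*25) = 0*(-4 + 700) = 0*696 = 0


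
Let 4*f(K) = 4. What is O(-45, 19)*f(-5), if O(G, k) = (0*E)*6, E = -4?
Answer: 0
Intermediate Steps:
f(K) = 1 (f(K) = (1/4)*4 = 1)
O(G, k) = 0 (O(G, k) = (0*(-4))*6 = 0*6 = 0)
O(-45, 19)*f(-5) = 0*1 = 0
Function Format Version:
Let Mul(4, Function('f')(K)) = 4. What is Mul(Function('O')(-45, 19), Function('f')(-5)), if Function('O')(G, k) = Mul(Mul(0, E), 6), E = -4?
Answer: 0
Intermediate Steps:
Function('f')(K) = 1 (Function('f')(K) = Mul(Rational(1, 4), 4) = 1)
Function('O')(G, k) = 0 (Function('O')(G, k) = Mul(Mul(0, -4), 6) = Mul(0, 6) = 0)
Mul(Function('O')(-45, 19), Function('f')(-5)) = Mul(0, 1) = 0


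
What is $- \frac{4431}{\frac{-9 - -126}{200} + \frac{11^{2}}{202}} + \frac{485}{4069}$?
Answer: $- \frac{364189128055}{97318273} \approx -3742.3$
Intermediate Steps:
$- \frac{4431}{\frac{-9 - -126}{200} + \frac{11^{2}}{202}} + \frac{485}{4069} = - \frac{4431}{\left(-9 + 126\right) \frac{1}{200} + 121 \cdot \frac{1}{202}} + 485 \cdot \frac{1}{4069} = - \frac{4431}{117 \cdot \frac{1}{200} + \frac{121}{202}} + \frac{485}{4069} = - \frac{4431}{\frac{117}{200} + \frac{121}{202}} + \frac{485}{4069} = - \frac{4431}{\frac{23917}{20200}} + \frac{485}{4069} = \left(-4431\right) \frac{20200}{23917} + \frac{485}{4069} = - \frac{89506200}{23917} + \frac{485}{4069} = - \frac{364189128055}{97318273}$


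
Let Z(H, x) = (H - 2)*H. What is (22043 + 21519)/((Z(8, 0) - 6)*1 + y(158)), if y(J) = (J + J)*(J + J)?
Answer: 21781/49949 ≈ 0.43606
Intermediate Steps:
y(J) = 4*J² (y(J) = (2*J)*(2*J) = 4*J²)
Z(H, x) = H*(-2 + H) (Z(H, x) = (-2 + H)*H = H*(-2 + H))
(22043 + 21519)/((Z(8, 0) - 6)*1 + y(158)) = (22043 + 21519)/((8*(-2 + 8) - 6)*1 + 4*158²) = 43562/((8*6 - 6)*1 + 4*24964) = 43562/((48 - 6)*1 + 99856) = 43562/(42*1 + 99856) = 43562/(42 + 99856) = 43562/99898 = 43562*(1/99898) = 21781/49949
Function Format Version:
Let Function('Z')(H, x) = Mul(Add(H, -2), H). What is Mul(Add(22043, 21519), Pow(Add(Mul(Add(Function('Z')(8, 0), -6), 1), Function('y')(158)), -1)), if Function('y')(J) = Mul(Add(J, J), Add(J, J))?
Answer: Rational(21781, 49949) ≈ 0.43606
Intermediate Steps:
Function('y')(J) = Mul(4, Pow(J, 2)) (Function('y')(J) = Mul(Mul(2, J), Mul(2, J)) = Mul(4, Pow(J, 2)))
Function('Z')(H, x) = Mul(H, Add(-2, H)) (Function('Z')(H, x) = Mul(Add(-2, H), H) = Mul(H, Add(-2, H)))
Mul(Add(22043, 21519), Pow(Add(Mul(Add(Function('Z')(8, 0), -6), 1), Function('y')(158)), -1)) = Mul(Add(22043, 21519), Pow(Add(Mul(Add(Mul(8, Add(-2, 8)), -6), 1), Mul(4, Pow(158, 2))), -1)) = Mul(43562, Pow(Add(Mul(Add(Mul(8, 6), -6), 1), Mul(4, 24964)), -1)) = Mul(43562, Pow(Add(Mul(Add(48, -6), 1), 99856), -1)) = Mul(43562, Pow(Add(Mul(42, 1), 99856), -1)) = Mul(43562, Pow(Add(42, 99856), -1)) = Mul(43562, Pow(99898, -1)) = Mul(43562, Rational(1, 99898)) = Rational(21781, 49949)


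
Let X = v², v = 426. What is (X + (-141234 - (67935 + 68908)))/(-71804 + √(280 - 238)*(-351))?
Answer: 3468169102/2575319987 - 33906951*√42/5150639974 ≈ 1.3040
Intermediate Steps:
X = 181476 (X = 426² = 181476)
(X + (-141234 - (67935 + 68908)))/(-71804 + √(280 - 238)*(-351)) = (181476 + (-141234 - (67935 + 68908)))/(-71804 + √(280 - 238)*(-351)) = (181476 + (-141234 - 1*136843))/(-71804 + √42*(-351)) = (181476 + (-141234 - 136843))/(-71804 - 351*√42) = (181476 - 278077)/(-71804 - 351*√42) = -96601/(-71804 - 351*√42)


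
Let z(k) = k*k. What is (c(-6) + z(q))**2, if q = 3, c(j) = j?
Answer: 9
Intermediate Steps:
z(k) = k**2
(c(-6) + z(q))**2 = (-6 + 3**2)**2 = (-6 + 9)**2 = 3**2 = 9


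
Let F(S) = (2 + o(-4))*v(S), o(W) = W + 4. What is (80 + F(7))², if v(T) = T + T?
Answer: 11664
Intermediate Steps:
v(T) = 2*T
o(W) = 4 + W
F(S) = 4*S (F(S) = (2 + (4 - 4))*(2*S) = (2 + 0)*(2*S) = 2*(2*S) = 4*S)
(80 + F(7))² = (80 + 4*7)² = (80 + 28)² = 108² = 11664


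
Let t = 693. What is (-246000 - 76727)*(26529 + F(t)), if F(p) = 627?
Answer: -8763974412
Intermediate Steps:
(-246000 - 76727)*(26529 + F(t)) = (-246000 - 76727)*(26529 + 627) = -322727*27156 = -8763974412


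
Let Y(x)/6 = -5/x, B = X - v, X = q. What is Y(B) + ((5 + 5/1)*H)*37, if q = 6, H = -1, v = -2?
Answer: -1495/4 ≈ -373.75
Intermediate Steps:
X = 6
B = 8 (B = 6 - 1*(-2) = 6 + 2 = 8)
Y(x) = -30/x (Y(x) = 6*(-5/x) = -30/x)
Y(B) + ((5 + 5/1)*H)*37 = -30/8 + ((5 + 5/1)*(-1))*37 = -30*1/8 + ((5 + 5*1)*(-1))*37 = -15/4 + ((5 + 5)*(-1))*37 = -15/4 + (10*(-1))*37 = -15/4 - 10*37 = -15/4 - 370 = -1495/4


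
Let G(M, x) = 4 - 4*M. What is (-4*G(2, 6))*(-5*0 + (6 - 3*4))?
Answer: -96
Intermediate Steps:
(-4*G(2, 6))*(-5*0 + (6 - 3*4)) = (-4*(4 - 4*2))*(-5*0 + (6 - 3*4)) = (-4*(4 - 8))*(0 + (6 - 12)) = (-4*(-4))*(0 - 6) = 16*(-6) = -96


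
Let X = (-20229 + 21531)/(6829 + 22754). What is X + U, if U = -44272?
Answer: -436565758/9861 ≈ -44272.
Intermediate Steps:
X = 434/9861 (X = 1302/29583 = 1302*(1/29583) = 434/9861 ≈ 0.044012)
X + U = 434/9861 - 44272 = -436565758/9861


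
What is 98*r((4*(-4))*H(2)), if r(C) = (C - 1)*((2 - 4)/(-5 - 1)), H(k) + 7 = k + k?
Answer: 4606/3 ≈ 1535.3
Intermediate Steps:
H(k) = -7 + 2*k (H(k) = -7 + (k + k) = -7 + 2*k)
r(C) = -1/3 + C/3 (r(C) = (-1 + C)*(-2/(-6)) = (-1 + C)*(-2*(-1/6)) = (-1 + C)*(1/3) = -1/3 + C/3)
98*r((4*(-4))*H(2)) = 98*(-1/3 + ((4*(-4))*(-7 + 2*2))/3) = 98*(-1/3 + (-16*(-7 + 4))/3) = 98*(-1/3 + (-16*(-3))/3) = 98*(-1/3 + (1/3)*48) = 98*(-1/3 + 16) = 98*(47/3) = 4606/3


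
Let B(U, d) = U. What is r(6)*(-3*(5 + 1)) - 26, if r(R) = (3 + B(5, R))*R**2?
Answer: -5210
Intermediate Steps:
r(R) = 8*R**2 (r(R) = (3 + 5)*R**2 = 8*R**2)
r(6)*(-3*(5 + 1)) - 26 = (8*6**2)*(-3*(5 + 1)) - 26 = (8*36)*(-3*6) - 26 = 288*(-18) - 26 = -5184 - 26 = -5210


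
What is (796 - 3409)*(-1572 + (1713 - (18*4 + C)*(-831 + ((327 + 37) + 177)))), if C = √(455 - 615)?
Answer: -54927873 - 3031080*I*√10 ≈ -5.4928e+7 - 9.5851e+6*I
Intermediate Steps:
C = 4*I*√10 (C = √(-160) = 4*I*√10 ≈ 12.649*I)
(796 - 3409)*(-1572 + (1713 - (18*4 + C)*(-831 + ((327 + 37) + 177)))) = (796 - 3409)*(-1572 + (1713 - (18*4 + 4*I*√10)*(-831 + ((327 + 37) + 177)))) = -2613*(-1572 + (1713 - (72 + 4*I*√10)*(-831 + (364 + 177)))) = -2613*(-1572 + (1713 - (72 + 4*I*√10)*(-831 + 541))) = -2613*(-1572 + (1713 - (72 + 4*I*√10)*(-290))) = -2613*(-1572 + (1713 - (-20880 - 1160*I*√10))) = -2613*(-1572 + (1713 + (20880 + 1160*I*√10))) = -2613*(-1572 + (22593 + 1160*I*√10)) = -2613*(21021 + 1160*I*√10) = -54927873 - 3031080*I*√10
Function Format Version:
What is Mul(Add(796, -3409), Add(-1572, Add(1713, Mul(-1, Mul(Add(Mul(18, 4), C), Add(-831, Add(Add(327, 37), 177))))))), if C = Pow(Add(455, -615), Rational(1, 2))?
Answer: Add(-54927873, Mul(-3031080, I, Pow(10, Rational(1, 2)))) ≈ Add(-5.4928e+7, Mul(-9.5851e+6, I))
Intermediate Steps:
C = Mul(4, I, Pow(10, Rational(1, 2))) (C = Pow(-160, Rational(1, 2)) = Mul(4, I, Pow(10, Rational(1, 2))) ≈ Mul(12.649, I))
Mul(Add(796, -3409), Add(-1572, Add(1713, Mul(-1, Mul(Add(Mul(18, 4), C), Add(-831, Add(Add(327, 37), 177))))))) = Mul(Add(796, -3409), Add(-1572, Add(1713, Mul(-1, Mul(Add(Mul(18, 4), Mul(4, I, Pow(10, Rational(1, 2)))), Add(-831, Add(Add(327, 37), 177))))))) = Mul(-2613, Add(-1572, Add(1713, Mul(-1, Mul(Add(72, Mul(4, I, Pow(10, Rational(1, 2)))), Add(-831, Add(364, 177))))))) = Mul(-2613, Add(-1572, Add(1713, Mul(-1, Mul(Add(72, Mul(4, I, Pow(10, Rational(1, 2)))), Add(-831, 541)))))) = Mul(-2613, Add(-1572, Add(1713, Mul(-1, Mul(Add(72, Mul(4, I, Pow(10, Rational(1, 2)))), -290))))) = Mul(-2613, Add(-1572, Add(1713, Mul(-1, Add(-20880, Mul(-1160, I, Pow(10, Rational(1, 2)))))))) = Mul(-2613, Add(-1572, Add(1713, Add(20880, Mul(1160, I, Pow(10, Rational(1, 2))))))) = Mul(-2613, Add(-1572, Add(22593, Mul(1160, I, Pow(10, Rational(1, 2)))))) = Mul(-2613, Add(21021, Mul(1160, I, Pow(10, Rational(1, 2))))) = Add(-54927873, Mul(-3031080, I, Pow(10, Rational(1, 2))))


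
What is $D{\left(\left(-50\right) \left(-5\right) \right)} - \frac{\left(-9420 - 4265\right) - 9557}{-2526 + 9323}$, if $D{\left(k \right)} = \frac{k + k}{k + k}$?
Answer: $\frac{30039}{6797} \approx 4.4194$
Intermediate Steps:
$D{\left(k \right)} = 1$ ($D{\left(k \right)} = \frac{2 k}{2 k} = 2 k \frac{1}{2 k} = 1$)
$D{\left(\left(-50\right) \left(-5\right) \right)} - \frac{\left(-9420 - 4265\right) - 9557}{-2526 + 9323} = 1 - \frac{\left(-9420 - 4265\right) - 9557}{-2526 + 9323} = 1 - \frac{-13685 - 9557}{6797} = 1 - \left(-23242\right) \frac{1}{6797} = 1 - - \frac{23242}{6797} = 1 + \frac{23242}{6797} = \frac{30039}{6797}$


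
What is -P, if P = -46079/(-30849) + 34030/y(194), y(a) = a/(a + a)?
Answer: -2099629019/30849 ≈ -68062.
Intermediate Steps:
y(a) = ½ (y(a) = a/((2*a)) = (1/(2*a))*a = ½)
P = 2099629019/30849 (P = -46079/(-30849) + 34030/(½) = -46079*(-1/30849) + 34030*2 = 46079/30849 + 68060 = 2099629019/30849 ≈ 68062.)
-P = -1*2099629019/30849 = -2099629019/30849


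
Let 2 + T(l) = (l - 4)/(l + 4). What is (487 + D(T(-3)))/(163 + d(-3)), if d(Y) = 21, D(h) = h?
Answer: 239/92 ≈ 2.5978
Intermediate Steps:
T(l) = -2 + (-4 + l)/(4 + l) (T(l) = -2 + (l - 4)/(l + 4) = -2 + (-4 + l)/(4 + l))
(487 + D(T(-3)))/(163 + d(-3)) = (487 + (-12 - 1*(-3))/(4 - 3))/(163 + 21) = (487 + (-12 + 3)/1)/184 = (487 + 1*(-9))*(1/184) = (487 - 9)*(1/184) = 478*(1/184) = 239/92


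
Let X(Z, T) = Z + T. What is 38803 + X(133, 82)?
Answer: 39018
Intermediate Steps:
X(Z, T) = T + Z
38803 + X(133, 82) = 38803 + (82 + 133) = 38803 + 215 = 39018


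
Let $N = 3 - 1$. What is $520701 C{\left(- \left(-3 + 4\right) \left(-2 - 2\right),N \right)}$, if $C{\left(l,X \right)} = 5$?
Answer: $2603505$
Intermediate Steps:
$N = 2$
$520701 C{\left(- \left(-3 + 4\right) \left(-2 - 2\right),N \right)} = 520701 \cdot 5 = 2603505$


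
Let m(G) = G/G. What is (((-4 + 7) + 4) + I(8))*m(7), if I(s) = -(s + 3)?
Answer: -4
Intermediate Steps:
m(G) = 1
I(s) = -3 - s (I(s) = -(3 + s) = -3 - s)
(((-4 + 7) + 4) + I(8))*m(7) = (((-4 + 7) + 4) + (-3 - 1*8))*1 = ((3 + 4) + (-3 - 8))*1 = (7 - 11)*1 = -4*1 = -4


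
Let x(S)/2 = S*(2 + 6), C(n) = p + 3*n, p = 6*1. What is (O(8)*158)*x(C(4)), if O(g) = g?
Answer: 364032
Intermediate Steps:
p = 6
C(n) = 6 + 3*n
x(S) = 16*S (x(S) = 2*(S*(2 + 6)) = 2*(S*8) = 2*(8*S) = 16*S)
(O(8)*158)*x(C(4)) = (8*158)*(16*(6 + 3*4)) = 1264*(16*(6 + 12)) = 1264*(16*18) = 1264*288 = 364032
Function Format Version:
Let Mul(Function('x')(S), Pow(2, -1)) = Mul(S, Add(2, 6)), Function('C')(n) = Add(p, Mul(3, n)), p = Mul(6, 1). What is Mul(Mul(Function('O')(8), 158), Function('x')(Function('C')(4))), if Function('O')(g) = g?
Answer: 364032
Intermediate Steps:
p = 6
Function('C')(n) = Add(6, Mul(3, n))
Function('x')(S) = Mul(16, S) (Function('x')(S) = Mul(2, Mul(S, Add(2, 6))) = Mul(2, Mul(S, 8)) = Mul(2, Mul(8, S)) = Mul(16, S))
Mul(Mul(Function('O')(8), 158), Function('x')(Function('C')(4))) = Mul(Mul(8, 158), Mul(16, Add(6, Mul(3, 4)))) = Mul(1264, Mul(16, Add(6, 12))) = Mul(1264, Mul(16, 18)) = Mul(1264, 288) = 364032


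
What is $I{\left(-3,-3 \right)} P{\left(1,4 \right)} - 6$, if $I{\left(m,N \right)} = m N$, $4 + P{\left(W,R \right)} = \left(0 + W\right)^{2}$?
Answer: $-33$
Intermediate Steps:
$P{\left(W,R \right)} = -4 + W^{2}$ ($P{\left(W,R \right)} = -4 + \left(0 + W\right)^{2} = -4 + W^{2}$)
$I{\left(m,N \right)} = N m$
$I{\left(-3,-3 \right)} P{\left(1,4 \right)} - 6 = \left(-3\right) \left(-3\right) \left(-4 + 1^{2}\right) - 6 = 9 \left(-4 + 1\right) - 6 = 9 \left(-3\right) - 6 = -27 - 6 = -33$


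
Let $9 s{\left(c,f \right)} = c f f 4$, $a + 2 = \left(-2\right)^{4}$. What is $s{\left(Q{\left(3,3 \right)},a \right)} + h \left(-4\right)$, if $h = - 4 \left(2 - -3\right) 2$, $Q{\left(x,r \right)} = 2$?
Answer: $\frac{3008}{9} \approx 334.22$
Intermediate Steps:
$a = 14$ ($a = -2 + \left(-2\right)^{4} = -2 + 16 = 14$)
$s{\left(c,f \right)} = \frac{4 c f^{2}}{9}$ ($s{\left(c,f \right)} = \frac{c f f 4}{9} = \frac{c f^{2} \cdot 4}{9} = \frac{4 c f^{2}}{9}$)
$h = -40$ ($h = - 4 \left(2 + 3\right) 2 = \left(-4\right) 5 \cdot 2 = \left(-20\right) 2 = -40$)
$s{\left(Q{\left(3,3 \right)},a \right)} + h \left(-4\right) = \frac{4}{9} \cdot 2 \cdot 14^{2} - -160 = \frac{4}{9} \cdot 2 \cdot 196 + 160 = \frac{1568}{9} + 160 = \frac{3008}{9}$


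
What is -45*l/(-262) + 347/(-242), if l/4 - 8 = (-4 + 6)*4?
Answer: 303023/31702 ≈ 9.5585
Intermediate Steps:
l = 64 (l = 32 + 4*((-4 + 6)*4) = 32 + 4*(2*4) = 32 + 4*8 = 32 + 32 = 64)
-45*l/(-262) + 347/(-242) = -45*64/(-262) + 347/(-242) = -2880*(-1/262) + 347*(-1/242) = 1440/131 - 347/242 = 303023/31702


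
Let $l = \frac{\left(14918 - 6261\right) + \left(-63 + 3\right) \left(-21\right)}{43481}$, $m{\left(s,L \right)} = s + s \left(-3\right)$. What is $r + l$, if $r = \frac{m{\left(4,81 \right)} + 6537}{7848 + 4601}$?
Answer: $\frac{407344182}{541294969} \approx 0.75254$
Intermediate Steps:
$m{\left(s,L \right)} = - 2 s$ ($m{\left(s,L \right)} = s - 3 s = - 2 s$)
$l = \frac{9917}{43481}$ ($l = \left(8657 - -1260\right) \frac{1}{43481} = \left(8657 + 1260\right) \frac{1}{43481} = 9917 \cdot \frac{1}{43481} = \frac{9917}{43481} \approx 0.22808$)
$r = \frac{6529}{12449}$ ($r = \frac{\left(-2\right) 4 + 6537}{7848 + 4601} = \frac{-8 + 6537}{12449} = 6529 \cdot \frac{1}{12449} = \frac{6529}{12449} \approx 0.52446$)
$r + l = \frac{6529}{12449} + \frac{9917}{43481} = \frac{407344182}{541294969}$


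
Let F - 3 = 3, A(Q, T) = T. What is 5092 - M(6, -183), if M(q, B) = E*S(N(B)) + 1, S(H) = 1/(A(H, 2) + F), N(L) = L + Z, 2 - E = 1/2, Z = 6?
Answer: 81453/16 ≈ 5090.8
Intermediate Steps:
F = 6 (F = 3 + 3 = 6)
E = 3/2 (E = 2 - 1/2 = 2 - 1*½ = 2 - ½ = 3/2 ≈ 1.5000)
N(L) = 6 + L (N(L) = L + 6 = 6 + L)
S(H) = ⅛ (S(H) = 1/(2 + 6) = 1/8 = ⅛)
M(q, B) = 19/16 (M(q, B) = (3/2)*(⅛) + 1 = 3/16 + 1 = 19/16)
5092 - M(6, -183) = 5092 - 1*19/16 = 5092 - 19/16 = 81453/16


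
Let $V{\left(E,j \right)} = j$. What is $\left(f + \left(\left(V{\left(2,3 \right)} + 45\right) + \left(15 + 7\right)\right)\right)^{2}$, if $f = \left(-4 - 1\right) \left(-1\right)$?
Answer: $5625$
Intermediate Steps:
$f = 5$ ($f = \left(-5\right) \left(-1\right) = 5$)
$\left(f + \left(\left(V{\left(2,3 \right)} + 45\right) + \left(15 + 7\right)\right)\right)^{2} = \left(5 + \left(\left(3 + 45\right) + \left(15 + 7\right)\right)\right)^{2} = \left(5 + \left(48 + 22\right)\right)^{2} = \left(5 + 70\right)^{2} = 75^{2} = 5625$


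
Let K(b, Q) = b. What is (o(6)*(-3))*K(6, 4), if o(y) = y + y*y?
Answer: -756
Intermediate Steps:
o(y) = y + y**2
(o(6)*(-3))*K(6, 4) = ((6*(1 + 6))*(-3))*6 = ((6*7)*(-3))*6 = (42*(-3))*6 = -126*6 = -756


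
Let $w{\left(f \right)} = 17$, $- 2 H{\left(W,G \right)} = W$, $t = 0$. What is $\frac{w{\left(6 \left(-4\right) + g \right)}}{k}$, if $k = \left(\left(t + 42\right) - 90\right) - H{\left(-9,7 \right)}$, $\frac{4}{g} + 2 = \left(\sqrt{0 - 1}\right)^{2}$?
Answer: $- \frac{34}{105} \approx -0.32381$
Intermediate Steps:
$g = - \frac{4}{3}$ ($g = \frac{4}{-2 + \left(\sqrt{0 - 1}\right)^{2}} = \frac{4}{-2 + \left(\sqrt{-1}\right)^{2}} = \frac{4}{-2 + i^{2}} = \frac{4}{-2 - 1} = \frac{4}{-3} = 4 \left(- \frac{1}{3}\right) = - \frac{4}{3} \approx -1.3333$)
$H{\left(W,G \right)} = - \frac{W}{2}$
$k = - \frac{105}{2}$ ($k = \left(\left(0 + 42\right) - 90\right) - \left(- \frac{1}{2}\right) \left(-9\right) = \left(42 - 90\right) - \frac{9}{2} = -48 - \frac{9}{2} = - \frac{105}{2} \approx -52.5$)
$\frac{w{\left(6 \left(-4\right) + g \right)}}{k} = \frac{17}{- \frac{105}{2}} = 17 \left(- \frac{2}{105}\right) = - \frac{34}{105}$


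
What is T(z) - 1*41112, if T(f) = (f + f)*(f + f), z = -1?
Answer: -41108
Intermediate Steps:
T(f) = 4*f**2 (T(f) = (2*f)*(2*f) = 4*f**2)
T(z) - 1*41112 = 4*(-1)**2 - 1*41112 = 4*1 - 41112 = 4 - 41112 = -41108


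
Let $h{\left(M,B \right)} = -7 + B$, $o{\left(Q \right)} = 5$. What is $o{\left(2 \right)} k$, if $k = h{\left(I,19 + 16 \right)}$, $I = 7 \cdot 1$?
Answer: $140$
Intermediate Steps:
$I = 7$
$k = 28$ ($k = -7 + \left(19 + 16\right) = -7 + 35 = 28$)
$o{\left(2 \right)} k = 5 \cdot 28 = 140$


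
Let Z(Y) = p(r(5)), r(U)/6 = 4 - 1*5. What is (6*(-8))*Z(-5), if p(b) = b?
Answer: 288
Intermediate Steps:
r(U) = -6 (r(U) = 6*(4 - 1*5) = 6*(4 - 5) = 6*(-1) = -6)
Z(Y) = -6
(6*(-8))*Z(-5) = (6*(-8))*(-6) = -48*(-6) = 288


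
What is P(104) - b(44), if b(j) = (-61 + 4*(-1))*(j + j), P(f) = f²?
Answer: 16536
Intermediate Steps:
b(j) = -130*j (b(j) = (-61 - 4)*(2*j) = -130*j)
P(104) - b(44) = 104² - (-130)*44 = 10816 - 1*(-5720) = 10816 + 5720 = 16536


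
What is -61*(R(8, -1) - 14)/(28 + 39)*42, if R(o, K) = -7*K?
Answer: 17934/67 ≈ 267.67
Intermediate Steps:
-61*(R(8, -1) - 14)/(28 + 39)*42 = -61*(-7*(-1) - 14)/(28 + 39)*42 = -61*(7 - 14)/67*42 = -(-427)/67*42 = -61*(-7/67)*42 = (427/67)*42 = 17934/67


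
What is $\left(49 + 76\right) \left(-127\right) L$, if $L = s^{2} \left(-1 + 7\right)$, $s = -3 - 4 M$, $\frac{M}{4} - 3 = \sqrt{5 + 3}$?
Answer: $-442817250 - 310896000 \sqrt{2} \approx -8.8249 \cdot 10^{8}$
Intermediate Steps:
$M = 12 + 8 \sqrt{2}$ ($M = 12 + 4 \sqrt{5 + 3} = 12 + 4 \sqrt{8} = 12 + 4 \cdot 2 \sqrt{2} = 12 + 8 \sqrt{2} \approx 23.314$)
$s = -51 - 32 \sqrt{2}$ ($s = -3 - 4 \left(12 + 8 \sqrt{2}\right) = -3 - \left(48 + 32 \sqrt{2}\right) = -51 - 32 \sqrt{2} \approx -96.255$)
$L = 6 \left(-51 - 32 \sqrt{2}\right)^{2}$ ($L = \left(-51 - 32 \sqrt{2}\right)^{2} \left(-1 + 7\right) = \left(-51 - 32 \sqrt{2}\right)^{2} \cdot 6 = 6 \left(-51 - 32 \sqrt{2}\right)^{2} \approx 55590.0$)
$\left(49 + 76\right) \left(-127\right) L = \left(49 + 76\right) \left(-127\right) \left(27894 + 19584 \sqrt{2}\right) = 125 \left(-127\right) \left(27894 + 19584 \sqrt{2}\right) = - 15875 \left(27894 + 19584 \sqrt{2}\right) = -442817250 - 310896000 \sqrt{2}$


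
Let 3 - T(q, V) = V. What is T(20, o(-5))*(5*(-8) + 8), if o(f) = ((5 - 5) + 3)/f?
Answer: -576/5 ≈ -115.20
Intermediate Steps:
o(f) = 3/f (o(f) = (0 + 3)/f = 3/f)
T(q, V) = 3 - V
T(20, o(-5))*(5*(-8) + 8) = (3 - 3/(-5))*(5*(-8) + 8) = (3 - 3*(-1)/5)*(-40 + 8) = (3 - 1*(-⅗))*(-32) = (3 + ⅗)*(-32) = (18/5)*(-32) = -576/5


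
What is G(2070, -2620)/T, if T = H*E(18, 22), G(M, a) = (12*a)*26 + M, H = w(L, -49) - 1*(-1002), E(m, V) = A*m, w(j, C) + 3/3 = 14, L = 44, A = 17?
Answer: -27179/10353 ≈ -2.6252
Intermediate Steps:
w(j, C) = 13 (w(j, C) = -1 + 14 = 13)
E(m, V) = 17*m
H = 1015 (H = 13 - 1*(-1002) = 13 + 1002 = 1015)
G(M, a) = M + 312*a (G(M, a) = 312*a + M = M + 312*a)
T = 310590 (T = 1015*(17*18) = 1015*306 = 310590)
G(2070, -2620)/T = (2070 + 312*(-2620))/310590 = (2070 - 817440)*(1/310590) = -815370*1/310590 = -27179/10353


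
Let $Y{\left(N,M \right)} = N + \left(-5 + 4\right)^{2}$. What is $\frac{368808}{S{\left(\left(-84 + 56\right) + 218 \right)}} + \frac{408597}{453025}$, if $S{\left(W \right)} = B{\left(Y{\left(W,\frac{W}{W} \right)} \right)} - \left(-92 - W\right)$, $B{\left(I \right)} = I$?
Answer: $\frac{15206591871}{19480075} \approx 780.62$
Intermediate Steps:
$Y{\left(N,M \right)} = 1 + N$ ($Y{\left(N,M \right)} = N + \left(-1\right)^{2} = N + 1 = 1 + N$)
$S{\left(W \right)} = 93 + 2 W$ ($S{\left(W \right)} = \left(1 + W\right) - \left(-92 - W\right) = \left(1 + W\right) + \left(92 + W\right) = 93 + 2 W$)
$\frac{368808}{S{\left(\left(-84 + 56\right) + 218 \right)}} + \frac{408597}{453025} = \frac{368808}{93 + 2 \left(\left(-84 + 56\right) + 218\right)} + \frac{408597}{453025} = \frac{368808}{93 + 2 \left(-28 + 218\right)} + 408597 \cdot \frac{1}{453025} = \frac{368808}{93 + 2 \cdot 190} + \frac{408597}{453025} = \frac{368808}{93 + 380} + \frac{408597}{453025} = \frac{368808}{473} + \frac{408597}{453025} = 368808 \cdot \frac{1}{473} + \frac{408597}{453025} = \frac{33528}{43} + \frac{408597}{453025} = \frac{15206591871}{19480075}$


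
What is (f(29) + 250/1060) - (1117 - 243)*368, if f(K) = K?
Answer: -34089893/106 ≈ -3.2160e+5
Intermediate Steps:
(f(29) + 250/1060) - (1117 - 243)*368 = (29 + 250/1060) - (1117 - 243)*368 = (29 + (1/1060)*250) - 874*368 = (29 + 25/106) - 1*321632 = 3099/106 - 321632 = -34089893/106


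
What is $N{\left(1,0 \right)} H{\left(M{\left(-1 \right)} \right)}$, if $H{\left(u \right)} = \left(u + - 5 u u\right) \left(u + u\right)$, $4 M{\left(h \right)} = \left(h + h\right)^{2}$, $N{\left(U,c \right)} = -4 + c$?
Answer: $32$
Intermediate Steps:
$M{\left(h \right)} = h^{2}$ ($M{\left(h \right)} = \frac{\left(h + h\right)^{2}}{4} = \frac{\left(2 h\right)^{2}}{4} = \frac{4 h^{2}}{4} = h^{2}$)
$H{\left(u \right)} = 2 u \left(u - 5 u^{2}\right)$ ($H{\left(u \right)} = \left(u - 5 u^{2}\right) 2 u = 2 u \left(u - 5 u^{2}\right)$)
$N{\left(1,0 \right)} H{\left(M{\left(-1 \right)} \right)} = \left(-4 + 0\right) \left(\left(-1\right)^{2}\right)^{2} \left(2 - 10 \left(-1\right)^{2}\right) = - 4 \cdot 1^{2} \left(2 - 10\right) = - 4 \cdot 1 \left(2 - 10\right) = - 4 \cdot 1 \left(-8\right) = \left(-4\right) \left(-8\right) = 32$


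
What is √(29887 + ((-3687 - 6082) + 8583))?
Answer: 3*√3189 ≈ 169.41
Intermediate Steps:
√(29887 + ((-3687 - 6082) + 8583)) = √(29887 + (-9769 + 8583)) = √(29887 - 1186) = √28701 = 3*√3189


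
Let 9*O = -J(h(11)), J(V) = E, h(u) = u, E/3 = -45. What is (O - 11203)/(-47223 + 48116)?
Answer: -11188/893 ≈ -12.529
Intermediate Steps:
E = -135 (E = 3*(-45) = -135)
J(V) = -135
O = 15 (O = (-1*(-135))/9 = (1/9)*135 = 15)
(O - 11203)/(-47223 + 48116) = (15 - 11203)/(-47223 + 48116) = -11188/893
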